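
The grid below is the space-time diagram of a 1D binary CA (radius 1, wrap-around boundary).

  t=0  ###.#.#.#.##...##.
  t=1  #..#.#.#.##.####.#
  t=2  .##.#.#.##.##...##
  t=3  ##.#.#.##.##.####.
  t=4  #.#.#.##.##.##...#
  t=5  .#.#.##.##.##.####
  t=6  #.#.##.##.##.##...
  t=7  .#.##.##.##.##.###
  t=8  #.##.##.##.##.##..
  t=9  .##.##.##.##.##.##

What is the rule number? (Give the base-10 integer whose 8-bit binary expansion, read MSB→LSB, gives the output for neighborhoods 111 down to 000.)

  [7] ### => .  t=0,i=1
  [6] ##. => .  t=0,i=2
  [5] #.# => #  t=0,i=3
  [4] #.. => #  t=0,i=12
  [3] .## => #  t=0,i=0
  [2] .#. => .  t=0,i=4
  [1] ..# => #  t=0,i=14
  [0] ... => #  t=0,i=13
  bits 00111011 = 59

59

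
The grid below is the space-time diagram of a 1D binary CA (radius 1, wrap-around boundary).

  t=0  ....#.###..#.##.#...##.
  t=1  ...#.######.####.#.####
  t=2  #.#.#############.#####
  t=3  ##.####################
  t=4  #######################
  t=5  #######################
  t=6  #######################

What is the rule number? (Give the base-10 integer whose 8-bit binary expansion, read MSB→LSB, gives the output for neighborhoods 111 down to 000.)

250

  ### -> #   bit 7 = 1  t=0,i=7
  ##. -> #   bit 6 = 1  t=0,i=8
  #.# -> #   bit 5 = 1  t=0,i=5
  #.. -> #   bit 4 = 1  t=0,i=9
  .## -> #   bit 3 = 1  t=0,i=6
  .#. -> .   bit 2 = 0  t=0,i=4
  ..# -> #   bit 1 = 1  t=0,i=3
  ... -> .   bit 0 = 0  t=0,i=0
  bits 11111010 = 250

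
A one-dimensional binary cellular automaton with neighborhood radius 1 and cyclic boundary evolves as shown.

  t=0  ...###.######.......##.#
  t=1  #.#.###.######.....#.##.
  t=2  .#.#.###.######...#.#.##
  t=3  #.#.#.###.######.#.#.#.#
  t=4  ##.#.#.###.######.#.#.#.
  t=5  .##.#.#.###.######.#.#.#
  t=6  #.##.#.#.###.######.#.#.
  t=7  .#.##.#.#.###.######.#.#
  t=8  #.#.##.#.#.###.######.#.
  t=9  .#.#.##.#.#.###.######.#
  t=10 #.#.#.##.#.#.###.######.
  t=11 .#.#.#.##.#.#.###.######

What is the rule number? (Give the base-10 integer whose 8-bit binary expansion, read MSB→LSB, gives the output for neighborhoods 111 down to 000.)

  [7] ### => #  t=0,i=4
  [6] ##. => #  t=0,i=5
  [5] #.# => #  t=0,i=6
  [4] #.. => #  t=0,i=0
  [3] .## => .  t=0,i=3
  [2] .#. => .  t=0,i=23
  [1] ..# => #  t=0,i=2
  [0] ... => .  t=0,i=1
  bits 11110010 = 242

242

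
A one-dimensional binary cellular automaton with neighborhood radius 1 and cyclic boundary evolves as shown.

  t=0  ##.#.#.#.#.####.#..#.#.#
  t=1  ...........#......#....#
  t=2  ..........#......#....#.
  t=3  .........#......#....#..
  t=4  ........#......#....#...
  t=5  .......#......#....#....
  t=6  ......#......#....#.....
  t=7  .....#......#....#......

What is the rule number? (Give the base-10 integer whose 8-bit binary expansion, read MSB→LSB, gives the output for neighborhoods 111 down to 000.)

10

  ### -> .   bit 7 = 0  t=0,i=0
  ##. -> .   bit 6 = 0  t=0,i=1
  #.# -> .   bit 5 = 0  t=0,i=2
  #.. -> .   bit 4 = 0  t=0,i=17
  .## -> #   bit 3 = 1  t=0,i=11
  .#. -> .   bit 2 = 0  t=0,i=3
  ..# -> #   bit 1 = 1  t=0,i=18
  ... -> .   bit 0 = 0  t=1,i=1
  bits 00001010 = 10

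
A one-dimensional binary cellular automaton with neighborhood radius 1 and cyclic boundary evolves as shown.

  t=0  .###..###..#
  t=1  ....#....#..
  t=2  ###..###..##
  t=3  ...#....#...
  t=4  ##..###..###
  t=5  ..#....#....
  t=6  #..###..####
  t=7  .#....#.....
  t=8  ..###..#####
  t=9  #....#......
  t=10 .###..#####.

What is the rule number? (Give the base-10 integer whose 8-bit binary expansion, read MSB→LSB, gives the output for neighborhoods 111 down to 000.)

  [7] ### => .  t=0,i=2
  [6] ##. => .  t=0,i=3
  [5] #.# => .  t=0,i=0
  [4] #.. => #  t=0,i=4
  [3] .## => .  t=0,i=1
  [2] .#. => .  t=0,i=11
  [1] ..# => .  t=0,i=5
  [0] ... => #  t=1,i=0
  bits 00010001 = 17

17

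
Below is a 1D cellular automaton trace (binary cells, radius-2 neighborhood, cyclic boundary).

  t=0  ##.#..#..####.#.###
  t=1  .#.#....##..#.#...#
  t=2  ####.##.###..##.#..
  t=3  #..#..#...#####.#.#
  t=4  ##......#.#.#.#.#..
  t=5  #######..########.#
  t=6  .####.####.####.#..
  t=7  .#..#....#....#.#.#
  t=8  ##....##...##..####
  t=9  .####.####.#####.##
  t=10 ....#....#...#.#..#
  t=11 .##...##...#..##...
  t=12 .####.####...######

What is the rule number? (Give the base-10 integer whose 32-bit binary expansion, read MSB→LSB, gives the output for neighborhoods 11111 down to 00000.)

  [31] ##### => #  t=0,i=18
  [30] ####. => .  t=0,i=0
  [29] ###.# => #  t=0,i=1
  [28] ###.. => #  t=2,i=10
  [27] ##.## => .  t=2,i=4
  [26] ##.#. => .  t=0,i=2
  [25] ##..# => #  t=1,i=10
  [24] ##... => #  t=4,i=2
  [23] #.### => .  t=0,i=16
  [22] #.##. => .  t=2,i=5
  [21] #.#.# => #  t=0,i=14
  [20] #.#.. => #  t=0,i=3
  [19] #..## => #  t=0,i=8
  [18] #..#. => .  t=0,i=5
  [17] #...# => #  t=1,i=16
  [16] #.... => #  t=1,i=5
  [15] .#### => .  t=0,i=10
  [14] .###. => .  t=2,i=9
  [13] .##.# => #  t=2,i=6
  [12] .##.. => #  t=1,i=9
  [11] .#.## => .  t=0,i=15
  [10] .#.#. => #  t=1,i=0
  [9] .#..# => .  t=0,i=4
  [8] .#... => .  t=1,i=4
  [7] ..### => #  t=0,i=9
  [6] ..##. => #  t=1,i=8
  [5] ..#.# => .  t=1,i=12
  [4] ..#.. => .  t=0,i=6
  [3] ...## => .  t=1,i=7
  [2] ...#. => .  t=1,i=17
  [1] ....# => #  t=1,i=6
  [0] ..... => #  t=4,i=4
  bits 10110011001110110011010011000011 = 3007001795

3007001795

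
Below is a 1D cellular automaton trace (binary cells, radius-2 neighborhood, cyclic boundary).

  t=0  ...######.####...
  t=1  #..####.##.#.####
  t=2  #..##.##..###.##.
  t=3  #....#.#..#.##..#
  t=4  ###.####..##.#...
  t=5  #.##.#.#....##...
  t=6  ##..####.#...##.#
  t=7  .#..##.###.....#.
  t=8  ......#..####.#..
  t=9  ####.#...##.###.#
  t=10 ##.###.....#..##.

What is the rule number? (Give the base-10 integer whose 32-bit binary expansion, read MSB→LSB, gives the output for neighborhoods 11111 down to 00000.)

  nb #####: next=#  (t=0,i=5, bit31=1)
  nb ####.: next=.  (t=0,i=7, bit30=0)
  nb ###.#: next=#  (t=0,i=8, bit29=1)
  nb ###..: next=#  (t=0,i=13, bit28=1)
  nb ##.##: next=#  (t=0,i=9, bit27=1)
  nb ##.#.: next=#  (t=1,i=10, bit26=1)
  nb ##..#: next=.  (t=1,i=1, bit25=0)
  nb ##...: next=#  (t=0,i=14, bit24=1)
  nb #.###: next=.  (t=0,i=10, bit23=0)
  nb #.##.: next=.  (t=1,i=8, bit22=0)
  nb #.#.#: next=#  (t=1,i=11, bit21=1)
  nb #.#..: next=#  (t=2,i=0, bit20=1)
  nb #..##: next=.  (t=1,i=2, bit19=0)
  nb #..#.: next=.  (t=3,i=9, bit18=0)
  nb #...#: next=.  (t=4,i=15, bit17=0)
  nb #....: next=#  (t=0,i=15, bit16=1)
  nb .####: next=#  (t=0,i=4, bit15=1)
  nb .###.: next=.  (t=2,i=11, bit14=0)
  nb .##.#: next=.  (t=1,i=9, bit13=0)
  nb .##..: next=#  (t=2,i=7, bit12=1)
  nb .#.##: next=#  (t=1,i=12, bit11=1)
  nb .#.#.: next=#  (t=3,i=6, bit10=1)
  nb .#..#: next=.  (t=2,i=1, bit9=0)
  nb .#...: next=.  (t=4,i=14, bit8=0)
  nb ..###: next=#  (t=0,i=3, bit7=1)
  nb ..##.: next=.  (t=2,i=3, bit6=0)
  nb ..#.#: next=#  (t=3,i=5, bit5=1)
  nb ..#..: next=.  (t=7,i=1, bit4=0)
  nb ...##: next=.  (t=0,i=2, bit3=0)
  nb ...#.: next=#  (t=3,i=4, bit2=1)
  nb ....#: next=.  (t=0,i=1, bit1=0)
  nb .....: next=#  (t=0,i=0, bit0=1)
  bits 10111101001100011001110010100101 = 3174145189

3174145189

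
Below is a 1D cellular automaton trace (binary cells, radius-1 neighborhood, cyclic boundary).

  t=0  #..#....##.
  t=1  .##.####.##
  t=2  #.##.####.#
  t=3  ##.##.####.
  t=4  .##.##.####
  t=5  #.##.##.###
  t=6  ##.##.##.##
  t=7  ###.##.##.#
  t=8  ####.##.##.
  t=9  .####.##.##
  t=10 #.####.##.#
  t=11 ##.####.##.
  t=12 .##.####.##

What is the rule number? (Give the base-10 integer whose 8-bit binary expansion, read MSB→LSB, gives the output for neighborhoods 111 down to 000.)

243

  [7] ### => #  t=1,i=5
  [6] ##. => #  t=0,i=9
  [5] #.# => #  t=0,i=10
  [4] #.. => #  t=0,i=1
  [3] .## => .  t=0,i=8
  [2] .#. => .  t=0,i=0
  [1] ..# => #  t=0,i=2
  [0] ... => #  t=0,i=5
  bits 11110011 = 243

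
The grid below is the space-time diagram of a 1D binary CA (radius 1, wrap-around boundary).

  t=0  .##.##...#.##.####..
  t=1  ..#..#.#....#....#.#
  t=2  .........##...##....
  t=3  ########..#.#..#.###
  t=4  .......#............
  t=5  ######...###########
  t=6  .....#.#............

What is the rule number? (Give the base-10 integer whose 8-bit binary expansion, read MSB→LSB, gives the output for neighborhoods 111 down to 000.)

  [7] ### => .  t=0,i=15
  [6] ##. => #  t=0,i=2
  [5] #.# => .  t=0,i=3
  [4] #.. => .  t=0,i=6
  [3] .## => .  t=0,i=1
  [2] .#. => .  t=0,i=9
  [1] ..# => .  t=0,i=0
  [0] ... => #  t=0,i=7
  bits 01000001 = 65

65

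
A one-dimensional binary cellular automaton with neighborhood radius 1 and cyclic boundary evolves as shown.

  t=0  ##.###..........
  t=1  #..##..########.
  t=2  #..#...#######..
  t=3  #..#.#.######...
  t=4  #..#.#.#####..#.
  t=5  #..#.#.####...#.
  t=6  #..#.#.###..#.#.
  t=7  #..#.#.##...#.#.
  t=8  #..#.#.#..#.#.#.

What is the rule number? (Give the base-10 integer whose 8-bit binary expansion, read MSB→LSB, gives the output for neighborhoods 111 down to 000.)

141

  nb ###: next=#  (t=0,i=4, bit7=1)
  nb ##.: next=.  (t=0,i=1, bit6=0)
  nb #.#: next=.  (t=0,i=2, bit5=0)
  nb #..: next=.  (t=0,i=6, bit4=0)
  nb .##: next=#  (t=0,i=0, bit3=1)
  nb .#.: next=#  (t=1,i=0, bit2=1)
  nb ..#: next=.  (t=0,i=15, bit1=0)
  nb ...: next=#  (t=0,i=7, bit0=1)
  bits 10001101 = 141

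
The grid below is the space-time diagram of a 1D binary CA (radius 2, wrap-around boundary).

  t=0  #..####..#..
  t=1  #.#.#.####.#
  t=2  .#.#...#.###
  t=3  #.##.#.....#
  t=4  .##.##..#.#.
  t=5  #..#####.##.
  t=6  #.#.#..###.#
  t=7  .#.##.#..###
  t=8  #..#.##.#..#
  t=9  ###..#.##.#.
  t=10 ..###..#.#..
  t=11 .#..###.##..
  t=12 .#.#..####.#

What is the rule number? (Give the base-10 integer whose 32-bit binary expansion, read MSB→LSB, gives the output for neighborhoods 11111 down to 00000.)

  nb #####: next=.  (t=5,i=5, bit31=0)
  nb ####.: next=.  (t=0,i=5, bit30=0)
  nb ###.#: next=#  (t=1,i=9, bit29=1)
  nb ###..: next=#  (t=0,i=6, bit28=1)
  nb ##.##: next=#  (t=1,i=10, bit27=1)
  nb ##.#.: next=#  (t=1,i=1, bit26=1)
  nb ##..#: next=#  (t=0,i=7, bit25=1)
  nb ##...: next=.  (t=11,i=10, bit24=0)
  nb #.###: next=.  (t=1,i=6, bit23=0)
  nb #.##.: next=#  (t=1,i=11, bit22=1)
  nb #.#.#: next=.  (t=1,i=2, bit21=0)
  nb #.#..: next=#  (t=2,i=3, bit20=1)
  nb #..##: next=#  (t=0,i=2, bit19=1)
  nb #..#.: next=#  (t=0,i=8, bit18=1)
  nb #...#: next=#  (t=2,i=5, bit17=1)
  nb #....: next=.  (t=3,i=7, bit16=0)
  nb .####: next=#  (t=0,i=4, bit15=1)
  nb .###.: next=.  (t=2,i=10, bit14=0)
  nb .##.#: next=.  (t=1,i=0, bit13=0)
  nb .##..: next=#  (t=4,i=5, bit12=1)
  nb .#.##: next=.  (t=1,i=5, bit11=0)
  nb .#.#.: next=#  (t=1,i=3, bit10=1)
  nb .#..#: next=.  (t=0,i=1, bit9=0)
  nb .#...: next=.  (t=2,i=4, bit8=0)
  nb ..###: next=.  (t=0,i=3, bit7=0)
  nb ..##.: next=.  (t=3,i=11, bit6=0)
  nb ..#.#: next=.  (t=2,i=7, bit5=0)
  nb ..#..: next=#  (t=0,i=0, bit4=1)
  nb ...##: next=#  (t=3,i=10, bit3=1)
  nb ...#.: next=.  (t=2,i=6, bit2=0)
  nb ....#: next=.  (t=3,i=9, bit1=0)
  nb .....: next=#  (t=3,i=8, bit0=1)
  bits 00111110010111101001010000011001 = 1046385689

1046385689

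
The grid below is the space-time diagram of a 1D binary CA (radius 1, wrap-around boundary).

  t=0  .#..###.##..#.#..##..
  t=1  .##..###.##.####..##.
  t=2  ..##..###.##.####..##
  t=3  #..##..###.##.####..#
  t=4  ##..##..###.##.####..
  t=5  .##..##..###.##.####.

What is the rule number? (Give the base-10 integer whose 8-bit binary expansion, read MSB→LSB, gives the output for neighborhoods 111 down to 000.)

  nb ###: next=#  (t=0,i=5, bit7=1)
  nb ##.: next=#  (t=0,i=6, bit6=1)
  nb #.#: next=#  (t=0,i=7, bit5=1)
  nb #..: next=#  (t=0,i=2, bit4=1)
  nb .##: next=.  (t=0,i=4, bit3=0)
  nb .#.: next=#  (t=0,i=1, bit2=1)
  nb ..#: next=.  (t=0,i=0, bit1=0)
  nb ...: next=.  (t=0,i=20, bit0=0)
  bits 11110100 = 244

244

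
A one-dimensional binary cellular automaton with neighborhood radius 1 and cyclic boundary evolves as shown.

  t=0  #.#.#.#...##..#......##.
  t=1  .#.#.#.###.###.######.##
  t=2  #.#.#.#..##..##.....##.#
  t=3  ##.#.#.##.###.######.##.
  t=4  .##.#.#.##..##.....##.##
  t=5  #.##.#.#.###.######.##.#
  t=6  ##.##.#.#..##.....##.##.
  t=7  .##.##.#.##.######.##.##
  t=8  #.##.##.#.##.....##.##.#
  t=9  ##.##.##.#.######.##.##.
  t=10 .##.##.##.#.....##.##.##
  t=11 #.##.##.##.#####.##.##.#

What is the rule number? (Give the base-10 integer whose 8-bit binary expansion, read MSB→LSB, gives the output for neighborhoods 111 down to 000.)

115

  ###|.  b7=0 t=1,i=8
  ##.|#  b6=1 t=0,i=11
  #.#|#  b5=1 t=0,i=1
  #..|#  b4=1 t=0,i=7
  .##|.  b3=0 t=0,i=10
  .#.|.  b2=0 t=0,i=0
  ..#|#  b1=1 t=0,i=9
  ...|#  b0=1 t=0,i=8
  bits 01110011 = 115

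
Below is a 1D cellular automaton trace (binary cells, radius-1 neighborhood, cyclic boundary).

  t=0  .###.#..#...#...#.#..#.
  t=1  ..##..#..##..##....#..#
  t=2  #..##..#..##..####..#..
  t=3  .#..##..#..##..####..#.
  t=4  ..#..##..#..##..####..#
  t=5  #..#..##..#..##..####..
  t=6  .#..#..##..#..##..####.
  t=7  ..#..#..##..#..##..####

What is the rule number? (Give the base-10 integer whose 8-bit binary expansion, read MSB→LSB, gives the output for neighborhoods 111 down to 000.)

  [7] ### => #  t=0,i=2
  [6] ##. => #  t=0,i=3
  [5] #.# => .  t=0,i=4
  [4] #.. => #  t=0,i=6
  [3] .## => .  t=0,i=1
  [2] .#. => .  t=0,i=5
  [1] ..# => .  t=0,i=0
  [0] ... => #  t=0,i=10
  bits 11010001 = 209

209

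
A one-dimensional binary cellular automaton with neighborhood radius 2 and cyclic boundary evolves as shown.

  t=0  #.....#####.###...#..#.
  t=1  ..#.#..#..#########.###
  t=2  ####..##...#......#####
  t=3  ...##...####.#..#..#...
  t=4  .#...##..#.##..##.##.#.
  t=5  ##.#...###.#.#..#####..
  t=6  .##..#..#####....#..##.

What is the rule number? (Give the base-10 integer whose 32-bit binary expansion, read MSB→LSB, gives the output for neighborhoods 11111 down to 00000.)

  nb #####: next=.  (t=0,i=8, bit31=0)
  nb ####.: next=.  (t=0,i=9, bit30=0)
  nb ###.#: next=#  (t=0,i=10, bit29=1)
  nb ###..: next=#  (t=0,i=14, bit28=1)
  nb ##.##: next=#  (t=0,i=11, bit27=1)
  nb ##.#.: next=#  (t=3,i=12, bit26=1)
  nb ##..#: next=#  (t=1,i=0, bit25=1)
  nb ##...: next=#  (t=0,i=15, bit24=1)
  nb #.###: next=#  (t=0,i=12, bit23=1)
  nb #.##.: next=#  (t=4,i=11, bit22=1)
  nb #.#.#: next=#  (t=5,i=11, bit21=1)
  nb #.#..: next=.  (t=0,i=0, bit20=0)
  nb #..##: next=.  (t=1,i=9, bit19=0)
  nb #..#.: next=#  (t=0,i=20, bit18=1)
  nb #...#: next=#  (t=0,i=16, bit17=1)
  nb #....: next=#  (t=0,i=2, bit16=1)
  nb .####: next=#  (t=0,i=7, bit15=1)
  nb .###.: next=#  (t=0,i=13, bit14=1)
  nb .##.#: next=#  (t=4,i=16, bit13=1)
  nb .##..: next=.  (t=2,i=7, bit12=0)
  nb .#.##: next=.  (t=4,i=10, bit11=0)
  nb .#.#.: next=#  (t=0,i=22, bit10=1)
  nb .#..#: next=.  (t=0,i=19, bit9=0)
  nb .#...: next=.  (t=0,i=1, bit8=0)
  nb ..###: next=.  (t=0,i=6, bit7=0)
  nb ..##.: next=.  (t=2,i=6, bit6=0)
  nb ..#.#: next=#  (t=0,i=21, bit5=1)
  nb ..#..: next=#  (t=0,i=18, bit4=1)
  nb ...##: next=.  (t=0,i=5, bit3=0)
  nb ...#.: next=#  (t=0,i=17, bit2=1)
  nb ....#: next=#  (t=0,i=4, bit1=1)
  nb .....: next=.  (t=0,i=3, bit0=0)
  bits 00111111111001111110010000110110 = 1072161846

1072161846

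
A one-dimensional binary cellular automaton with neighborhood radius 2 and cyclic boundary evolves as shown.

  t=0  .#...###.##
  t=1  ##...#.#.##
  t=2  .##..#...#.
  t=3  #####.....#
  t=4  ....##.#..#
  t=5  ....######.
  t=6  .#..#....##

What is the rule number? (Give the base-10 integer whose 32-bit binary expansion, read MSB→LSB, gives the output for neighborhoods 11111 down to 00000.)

  nb #####: next=.  (t=3,i=1, bit31=0)
  nb ####.: next=.  (t=1,i=0, bit30=0)
  nb ###.#: next=#  (t=0,i=7, bit29=1)
  nb ###..: next=#  (t=1,i=1, bit28=1)
  nb ##.##: next=.  (t=0,i=8, bit27=0)
  nb ##.#.: next=#  (t=0,i=0, bit26=1)
  nb ##..#: next=#  (t=2,i=3, bit25=1)
  nb ##...: next=#  (t=1,i=2, bit24=1)
  nb #.###: next=#  (t=1,i=9, bit23=1)
  nb #.##.: next=#  (t=0,i=9, bit22=1)
  nb #.#.#: next=.  (t=1,i=7, bit21=0)
  nb #.#..: next=#  (t=0,i=1, bit20=1)
  nb #..##: next=#  (t=2,i=0, bit19=1)
  nb #..#.: next=#  (t=2,i=4, bit18=1)
  nb #...#: next=.  (t=0,i=3, bit17=0)
  nb #....: next=.  (t=3,i=6, bit16=0)
  nb .####: next=.  (t=1,i=10, bit15=0)
  nb .###.: next=.  (t=0,i=6, bit14=0)
  nb .##.#: next=#  (t=0,i=10, bit13=1)
  nb .##..: next=#  (t=2,i=2, bit12=1)
  nb .#.##: next=.  (t=1,i=8, bit11=0)
  nb .#.#.: next=.  (t=1,i=6, bit10=0)
  nb .#..#: next=#  (t=2,i=10, bit9=1)
  nb .#...: next=.  (t=0,i=2, bit8=0)
  nb ..###: next=#  (t=0,i=5, bit7=1)
  nb ..##.: next=#  (t=2,i=1, bit6=1)
  nb ..#.#: next=#  (t=1,i=5, bit5=1)
  nb ..#..: next=.  (t=2,i=5, bit4=0)
  nb ...##: next=.  (t=0,i=4, bit3=0)
  nb ...#.: next=.  (t=1,i=4, bit2=0)
  nb ....#: next=.  (t=3,i=8, bit1=0)
  nb .....: next=#  (t=3,i=7, bit0=1)
  bits 00110111110111000011001011100001 = 937177825

937177825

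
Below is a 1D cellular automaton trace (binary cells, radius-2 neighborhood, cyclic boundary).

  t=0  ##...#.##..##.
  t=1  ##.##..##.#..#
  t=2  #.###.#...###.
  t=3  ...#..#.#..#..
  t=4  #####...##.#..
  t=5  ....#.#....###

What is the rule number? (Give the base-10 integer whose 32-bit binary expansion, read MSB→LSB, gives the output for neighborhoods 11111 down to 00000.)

408572439

  #####|.  b31=0 t=4,i=2
  ####.|.  b30=0 t=4,i=3
  ###.#|.  b29=0 t=1,i=1
  ###..|#  b28=1 t=4,i=4
  ##.##|#  b27=1 t=0,i=13
  ##.#.|.  b26=0 t=1,i=9
  ##..#|.  b25=0 t=0,i=9
  ##...|.  b24=0 t=0,i=2
  #.###|.  b23=0 t=2,i=2
  #.##.|#  b22=1 t=0,i=0
  #.#.#|.  b21=0 t=2,i=0
  #.#..|#  b20=1 t=1,i=10
  #..##|#  b19=1 t=0,i=10
  #..#.|.  b18=0 t=3,i=5
  #...#|#  b17=1 t=0,i=3
  #....|.  b16=0 t=3,i=13
  .####|.  b15=0 t=4,i=1
  .###.|#  b14=1 t=1,i=0
  .##.#|.  b13=0 t=0,i=12
  .##..|#  b12=1 t=0,i=1
  .#.##|.  b11=0 t=0,i=6
  .#.#.|.  b10=0 t=3,i=7
  .#..#|#  b9=1 t=1,i=11
  .#...|.  b8=0 t=2,i=7
  ..###|.  b7=0 t=1,i=13
  ..##.|.  b6=0 t=0,i=11
  ..#.#|.  b5=0 t=0,i=5
  ..#..|#  b4=1 t=3,i=3
  ...##|.  b3=0 t=2,i=9
  ...#.|#  b2=1 t=0,i=4
  ....#|#  b1=1 t=3,i=1
  .....|#  b0=1 t=3,i=0
  bits 00011000010110100101001000010111 = 408572439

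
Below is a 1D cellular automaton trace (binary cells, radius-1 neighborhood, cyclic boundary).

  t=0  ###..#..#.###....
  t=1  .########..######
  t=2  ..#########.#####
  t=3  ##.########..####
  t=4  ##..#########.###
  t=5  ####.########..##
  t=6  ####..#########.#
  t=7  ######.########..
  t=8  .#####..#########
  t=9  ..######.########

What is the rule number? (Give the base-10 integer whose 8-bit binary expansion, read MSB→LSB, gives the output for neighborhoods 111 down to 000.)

  ###|#  b7=1 t=0,i=1
  ##.|#  b6=1 t=0,i=2
  #.#|.  b5=0 t=0,i=9
  #..|#  b4=1 t=0,i=3
  .##|.  b3=0 t=0,i=0
  .#.|#  b2=1 t=0,i=5
  ..#|#  b1=1 t=0,i=4
  ...|#  b0=1 t=0,i=14
  bits 11010111 = 215

215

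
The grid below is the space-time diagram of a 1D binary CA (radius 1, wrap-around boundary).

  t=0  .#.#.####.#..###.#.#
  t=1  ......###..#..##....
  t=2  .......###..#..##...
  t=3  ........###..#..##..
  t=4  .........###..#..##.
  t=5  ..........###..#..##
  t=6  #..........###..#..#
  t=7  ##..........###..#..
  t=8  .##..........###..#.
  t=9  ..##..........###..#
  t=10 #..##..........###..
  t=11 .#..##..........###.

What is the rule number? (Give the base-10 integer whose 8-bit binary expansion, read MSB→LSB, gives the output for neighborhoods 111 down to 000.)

208

  ###|#  b7=1 t=0,i=6
  ##.|#  b6=1 t=0,i=8
  #.#|.  b5=0 t=0,i=0
  #..|#  b4=1 t=0,i=11
  .##|.  b3=0 t=0,i=5
  .#.|.  b2=0 t=0,i=1
  ..#|.  b1=0 t=0,i=12
  ...|.  b0=0 t=1,i=0
  bits 11010000 = 208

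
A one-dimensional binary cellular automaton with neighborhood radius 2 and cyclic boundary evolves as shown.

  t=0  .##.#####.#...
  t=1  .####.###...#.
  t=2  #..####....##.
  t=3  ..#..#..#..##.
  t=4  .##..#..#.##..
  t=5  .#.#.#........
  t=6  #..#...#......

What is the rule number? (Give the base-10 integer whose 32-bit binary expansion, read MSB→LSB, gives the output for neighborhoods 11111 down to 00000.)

  #####|#  b31=1 t=0,i=6
  ####.|#  b30=1 t=0,i=7
  ###.#|#  b29=1 t=0,i=8
  ###..|.  b28=0 t=1,i=8
  ##.##|#  b27=1 t=0,i=3
  ##.#.|.  b26=0 t=0,i=9
  ##..#|#  b25=1 t=4,i=3
  ##...|.  b24=0 t=1,i=9
  #.###|#  b23=1 t=0,i=4
  #.##.|.  b22=0 t=4,i=10
  #.#.#|#  b21=1 t=5,i=3
  #.#..|.  b20=0 t=0,i=10
  #..##|#  b19=1 t=1,i=0
  #..#.|.  b18=0 t=3,i=4
  #...#|.  b17=0 t=1,i=10
  #....|#  b16=1 t=0,i=12
  .####|.  b15=0 t=0,i=5
  .###.|.  b14=0 t=1,i=7
  .##.#|#  b13=1 t=0,i=2
  .##..|.  b12=0 t=3,i=12
  .#.##|.  b11=0 t=4,i=9
  .#.#.|.  b10=0 t=5,i=2
  .#..#|.  b9=0 t=1,i=13
  .#...|.  b8=0 t=0,i=11
  ..###|.  b7=0 t=1,i=1
  ..##.|#  b6=1 t=0,i=1
  ..#.#|.  b5=0 t=4,i=8
  ..#..|#  b4=1 t=1,i=12
  ...##|.  b3=0 t=0,i=0
  ...#.|#  b2=1 t=1,i=11
  ....#|.  b1=0 t=0,i=13
  .....|.  b0=0 t=5,i=8
  bits 11101010101010010010000001010100 = 3936952404

3936952404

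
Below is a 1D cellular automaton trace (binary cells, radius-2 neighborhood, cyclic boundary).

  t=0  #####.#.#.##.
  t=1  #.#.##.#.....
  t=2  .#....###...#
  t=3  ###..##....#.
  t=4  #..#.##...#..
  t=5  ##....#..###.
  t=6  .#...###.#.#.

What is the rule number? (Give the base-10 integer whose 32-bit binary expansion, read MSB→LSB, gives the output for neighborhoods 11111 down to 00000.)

2794461148

  ##### -> #   bit 31 = 1  t=0,i=2
  ####. -> .   bit 30 = 0  t=0,i=3
  ###.# -> #   bit 29 = 1  t=0,i=4
  ###.. -> .   bit 28 = 0  t=2,i=8
  ##.## -> .   bit 27 = 0  t=0,i=12
  ##.#. -> #   bit 26 = 1  t=0,i=5
  ##..# -> #   bit 25 = 1  t=3,i=3
  ##... -> .   bit 24 = 0  t=2,i=9
  #.### -> #   bit 23 = 1  t=0,i=0
  #.##. -> .   bit 22 = 0  t=0,i=10
  #.#.# -> .   bit 21 = 0  t=0,i=6
  #.#.. -> #   bit 20 = 1  t=1,i=7
  #..## -> .   bit 19 = 0  t=3,i=4
  #..#. -> .   bit 18 = 0  t=4,i=2
  #...# -> .   bit 17 = 0  t=2,i=10
  #.... -> .   bit 16 = 0  t=1,i=9
  .#### -> .   bit 15 = 0  t=0,i=1
  .###. -> .   bit 14 = 0  t=2,i=7
  .##.# -> .   bit 13 = 0  t=0,i=11
  .##.. -> #   bit 12 = 1  t=3,i=6
  .#.## -> .   bit 11 = 0  t=0,i=9
  .#.#. -> #   bit 10 = 1  t=0,i=7
  .#..# -> #   bit 9 = 1  t=4,i=1
  .#... -> #   bit 8 = 1  t=1,i=8
  ..### -> #   bit 7 = 1  t=2,i=6
  ..##. -> #   bit 6 = 1  t=3,i=5
  ..#.# -> .   bit 5 = 0  t=1,i=0
  ..#.. -> #   bit 4 = 1  t=4,i=0
  ...## -> #   bit 3 = 1  t=2,i=5
  ...#. -> #   bit 2 = 1  t=1,i=12
  ....# -> .   bit 1 = 0  t=1,i=11
  ..... -> .   bit 0 = 0  t=1,i=10
  bits 10100110100100000001011111011100 = 2794461148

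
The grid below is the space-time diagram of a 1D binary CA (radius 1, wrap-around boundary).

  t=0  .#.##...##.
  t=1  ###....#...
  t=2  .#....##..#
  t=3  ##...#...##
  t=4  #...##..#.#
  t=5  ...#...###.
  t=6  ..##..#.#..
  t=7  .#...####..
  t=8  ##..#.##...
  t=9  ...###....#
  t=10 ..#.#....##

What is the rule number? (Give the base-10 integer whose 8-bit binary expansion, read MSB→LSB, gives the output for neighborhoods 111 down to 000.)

166

  ### -> #   bit 7 = 1  t=1,i=1
  ##. -> .   bit 6 = 0  t=0,i=4
  #.# -> #   bit 5 = 1  t=0,i=2
  #.. -> .   bit 4 = 0  t=0,i=5
  .## -> .   bit 3 = 0  t=0,i=3
  .#. -> #   bit 2 = 1  t=0,i=1
  ..# -> #   bit 1 = 1  t=0,i=0
  ... -> .   bit 0 = 0  t=0,i=6
  bits 10100110 = 166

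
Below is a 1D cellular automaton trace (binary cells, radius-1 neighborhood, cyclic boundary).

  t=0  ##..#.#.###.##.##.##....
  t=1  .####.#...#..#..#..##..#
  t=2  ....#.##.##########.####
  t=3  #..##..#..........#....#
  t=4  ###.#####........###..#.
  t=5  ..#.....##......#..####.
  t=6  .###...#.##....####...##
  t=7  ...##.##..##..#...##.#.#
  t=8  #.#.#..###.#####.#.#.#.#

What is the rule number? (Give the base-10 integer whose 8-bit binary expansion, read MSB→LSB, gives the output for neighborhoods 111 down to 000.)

86

  [7] ### => .  t=0,i=9
  [6] ##. => #  t=0,i=1
  [5] #.# => .  t=0,i=5
  [4] #.. => #  t=0,i=2
  [3] .## => .  t=0,i=0
  [2] .#. => #  t=0,i=4
  [1] ..# => #  t=0,i=3
  [0] ... => .  t=0,i=21
  bits 01010110 = 86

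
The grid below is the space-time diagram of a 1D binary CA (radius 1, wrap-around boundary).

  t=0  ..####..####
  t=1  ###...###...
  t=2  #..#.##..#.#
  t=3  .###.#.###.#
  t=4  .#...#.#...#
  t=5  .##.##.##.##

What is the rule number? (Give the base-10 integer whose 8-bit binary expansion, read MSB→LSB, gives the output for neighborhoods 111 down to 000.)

  [7] ### => .  t=0,i=3
  [6] ##. => .  t=0,i=5
  [5] #.# => .  t=2,i=4
  [4] #.. => #  t=0,i=0
  [3] .## => #  t=0,i=2
  [2] .#. => #  t=2,i=3
  [1] ..# => #  t=0,i=1
  [0] ... => .  t=1,i=4
  bits 00011110 = 30

30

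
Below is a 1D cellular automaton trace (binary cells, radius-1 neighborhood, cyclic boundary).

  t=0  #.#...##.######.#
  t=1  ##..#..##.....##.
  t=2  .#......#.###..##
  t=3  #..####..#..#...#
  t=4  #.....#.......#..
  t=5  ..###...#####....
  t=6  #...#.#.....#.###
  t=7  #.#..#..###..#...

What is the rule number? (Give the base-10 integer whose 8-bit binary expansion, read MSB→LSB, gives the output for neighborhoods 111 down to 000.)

97

  ### -> .   bit 7 = 0  t=0,i=10
  ##. -> #   bit 6 = 1  t=0,i=0
  #.# -> #   bit 5 = 1  t=0,i=1
  #.. -> .   bit 4 = 0  t=0,i=3
  .## -> .   bit 3 = 0  t=0,i=6
  .#. -> .   bit 2 = 0  t=0,i=2
  ..# -> .   bit 1 = 0  t=0,i=5
  ... -> #   bit 0 = 1  t=0,i=4
  bits 01100001 = 97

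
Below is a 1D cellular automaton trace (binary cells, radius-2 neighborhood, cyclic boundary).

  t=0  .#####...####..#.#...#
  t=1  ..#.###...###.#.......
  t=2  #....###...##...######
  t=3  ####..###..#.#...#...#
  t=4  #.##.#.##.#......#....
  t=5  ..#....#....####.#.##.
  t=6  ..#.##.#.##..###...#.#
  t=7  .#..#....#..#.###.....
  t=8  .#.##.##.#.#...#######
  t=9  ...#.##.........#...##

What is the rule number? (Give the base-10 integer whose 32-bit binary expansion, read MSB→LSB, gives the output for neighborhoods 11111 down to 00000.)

2035138643

  [31] ##### => .  t=0,i=3
  [30] ####. => #  t=0,i=4
  [29] ###.# => #  t=1,i=12
  [28] ###.. => #  t=0,i=5
  [27] ##.## => #  t=8,i=5
  [26] ##.#. => .  t=1,i=13
  [25] ##..# => .  t=0,i=13
  [24] ##... => #  t=0,i=6
  [23] #.### => .  t=0,i=1
  [22] #.##. => #  t=4,i=2
  [21] #.#.# => .  t=4,i=5
  [20] #.#.. => .  t=0,i=17
  [19] #..## => #  t=3,i=5
  [18] #..#. => #  t=0,i=14
  [17] #...# => .  t=0,i=7
  [16] #.... => #  t=1,i=16
  [15] .#### => #  t=0,i=2
  [14] .###. => #  t=1,i=5
  [13] .##.# => .  t=4,i=3
  [12] .##.. => .  t=2,i=12
  [11] .#.## => .  t=0,i=0
  [10] .#.#. => .  t=0,i=16
  [9] .#..# => .  t=6,i=0
  [8] .#... => .  t=0,i=18
  [7] ..### => .  t=0,i=9
  [6] ..##. => #  t=2,i=11
  [5] ..#.# => .  t=0,i=15
  [4] ..#.. => #  t=3,i=17
  [3] ...## => .  t=0,i=8
  [2] ...#. => .  t=0,i=20
  [1] ....# => #  t=1,i=0
  [0] ..... => #  t=1,i=17
  bits 01111001010011011100000001010011 = 2035138643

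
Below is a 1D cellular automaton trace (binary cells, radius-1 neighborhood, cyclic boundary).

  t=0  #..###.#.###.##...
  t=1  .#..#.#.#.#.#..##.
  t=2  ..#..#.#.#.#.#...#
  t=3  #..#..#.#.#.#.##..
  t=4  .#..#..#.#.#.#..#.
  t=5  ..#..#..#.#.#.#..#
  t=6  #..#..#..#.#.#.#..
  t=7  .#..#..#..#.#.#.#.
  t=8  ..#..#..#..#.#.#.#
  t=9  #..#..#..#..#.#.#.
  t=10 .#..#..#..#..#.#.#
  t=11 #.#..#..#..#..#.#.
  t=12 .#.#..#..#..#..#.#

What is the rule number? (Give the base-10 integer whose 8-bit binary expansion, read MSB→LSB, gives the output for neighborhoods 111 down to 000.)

177

  ###|#  b7=1 t=0,i=4
  ##.|.  b6=0 t=0,i=5
  #.#|#  b5=1 t=0,i=6
  #..|#  b4=1 t=0,i=1
  .##|.  b3=0 t=0,i=3
  .#.|.  b2=0 t=0,i=0
  ..#|.  b1=0 t=0,i=2
  ...|#  b0=1 t=0,i=16
  bits 10110001 = 177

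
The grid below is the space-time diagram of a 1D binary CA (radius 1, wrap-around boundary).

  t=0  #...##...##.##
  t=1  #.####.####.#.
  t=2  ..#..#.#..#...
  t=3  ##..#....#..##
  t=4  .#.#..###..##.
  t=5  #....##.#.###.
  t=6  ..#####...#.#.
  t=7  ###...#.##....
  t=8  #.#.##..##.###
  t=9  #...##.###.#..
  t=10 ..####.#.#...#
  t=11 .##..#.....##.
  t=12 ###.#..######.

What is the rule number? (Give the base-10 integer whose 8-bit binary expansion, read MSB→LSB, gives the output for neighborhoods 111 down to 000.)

75

  ### -> .   bit 7 = 0  t=0,i=13
  ##. -> #   bit 6 = 1  t=0,i=0
  #.# -> .   bit 5 = 0  t=0,i=11
  #.. -> .   bit 4 = 0  t=0,i=1
  .## -> #   bit 3 = 1  t=0,i=4
  .#. -> .   bit 2 = 0  t=1,i=0
  ..# -> #   bit 1 = 1  t=0,i=3
  ... -> #   bit 0 = 1  t=0,i=2
  bits 01001011 = 75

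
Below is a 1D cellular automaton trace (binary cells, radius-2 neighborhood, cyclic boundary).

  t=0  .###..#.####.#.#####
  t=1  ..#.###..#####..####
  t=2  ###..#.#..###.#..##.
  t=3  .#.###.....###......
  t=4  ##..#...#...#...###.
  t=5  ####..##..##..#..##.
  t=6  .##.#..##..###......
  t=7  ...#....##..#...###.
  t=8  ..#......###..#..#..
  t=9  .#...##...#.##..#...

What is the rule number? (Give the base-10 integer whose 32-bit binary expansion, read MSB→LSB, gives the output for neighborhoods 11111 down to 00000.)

3865497637

  nb #####: next=#  (t=0,i=17, bit31=1)
  nb ####.: next=#  (t=0,i=10, bit30=1)
  nb ###.#: next=#  (t=0,i=11, bit29=1)
  nb ###..: next=.  (t=0,i=3, bit28=0)
  nb ##.##: next=.  (t=0,i=0, bit27=0)
  nb ##.#.: next=#  (t=0,i=12, bit26=1)
  nb ##..#: next=#  (t=0,i=4, bit25=1)
  nb ##...: next=.  (t=3,i=6, bit24=0)
  nb #.###: next=.  (t=0,i=1, bit23=0)
  nb #.##.: next=#  (t=4,i=0, bit22=1)
  nb #.#.#: next=#  (t=0,i=13, bit21=1)
  nb #.#..: next=.  (t=2,i=7, bit20=0)
  nb #..##: next=.  (t=1,i=8, bit19=0)
  nb #..#.: next=#  (t=0,i=5, bit18=1)
  nb #...#: next=#  (t=4,i=6, bit17=1)
  nb #....: next=.  (t=3,i=7, bit16=0)
  nb .####: next=#  (t=0,i=9, bit15=1)
  nb .###.: next=#  (t=0,i=2, bit14=1)
  nb .##.#: next=.  (t=2,i=18, bit13=0)
  nb .##..: next=#  (t=4,i=1, bit12=1)
  nb .#.##: next=.  (t=0,i=7, bit11=0)
  nb .#.#.: next=.  (t=2,i=6, bit10=0)
  nb .#..#: next=.  (t=2,i=8, bit9=0)
  nb .#...: next=.  (t=4,i=5, bit8=0)
  nb ..###: next=.  (t=1,i=9, bit7=0)
  nb ..##.: next=.  (t=2,i=17, bit6=0)
  nb ..#.#: next=#  (t=0,i=6, bit5=1)
  nb ..#..: next=.  (t=4,i=4, bit4=0)
  nb ...##: next=.  (t=3,i=10, bit3=0)
  nb ...#.: next=#  (t=3,i=0, bit2=1)
  nb ....#: next=.  (t=3,i=9, bit1=0)
  nb .....: next=#  (t=3,i=8, bit0=1)
  bits 11100110011001101101000000100101 = 3865497637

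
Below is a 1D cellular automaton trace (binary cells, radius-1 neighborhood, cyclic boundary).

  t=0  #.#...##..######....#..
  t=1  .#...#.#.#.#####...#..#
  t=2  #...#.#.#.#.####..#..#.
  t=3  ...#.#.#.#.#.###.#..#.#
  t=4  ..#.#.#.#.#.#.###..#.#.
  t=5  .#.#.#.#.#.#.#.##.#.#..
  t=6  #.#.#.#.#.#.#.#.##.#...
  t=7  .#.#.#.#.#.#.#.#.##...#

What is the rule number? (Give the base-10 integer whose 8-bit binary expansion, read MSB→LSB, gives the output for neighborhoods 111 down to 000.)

226

  nb ###: next=#  (t=0,i=11, bit7=1)
  nb ##.: next=#  (t=0,i=7, bit6=1)
  nb #.#: next=#  (t=0,i=1, bit5=1)
  nb #..: next=.  (t=0,i=3, bit4=0)
  nb .##: next=.  (t=0,i=6, bit3=0)
  nb .#.: next=.  (t=0,i=0, bit2=0)
  nb ..#: next=#  (t=0,i=5, bit1=1)
  nb ...: next=.  (t=0,i=4, bit0=0)
  bits 11100010 = 226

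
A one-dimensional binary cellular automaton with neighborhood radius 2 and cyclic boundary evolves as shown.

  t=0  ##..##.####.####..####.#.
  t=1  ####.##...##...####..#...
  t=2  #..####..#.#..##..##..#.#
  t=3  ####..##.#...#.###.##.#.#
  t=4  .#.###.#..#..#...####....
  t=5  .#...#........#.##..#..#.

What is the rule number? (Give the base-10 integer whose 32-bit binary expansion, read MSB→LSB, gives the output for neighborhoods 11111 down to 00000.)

3125293481

  nb #####: next=#  (t=3,i=1, bit31=1)
  nb ####.: next=.  (t=0,i=9, bit30=0)
  nb ###.#: next=#  (t=0,i=10, bit29=1)
  nb ###..: next=#  (t=0,i=15, bit28=1)
  nb ##.##: next=#  (t=0,i=6, bit27=1)
  nb ##.#.: next=.  (t=0,i=22, bit26=0)
  nb ##..#: next=#  (t=0,i=2, bit25=1)
  nb ##...: next=.  (t=1,i=7, bit24=0)
  nb #.###: next=.  (t=0,i=7, bit23=0)
  nb #.##.: next=#  (t=0,i=0, bit22=1)
  nb #.#.#: next=.  (t=0,i=23, bit21=0)
  nb #.#..: next=.  (t=2,i=11, bit20=0)
  nb #..##: next=#  (t=0,i=3, bit19=1)
  nb #..#.: next=.  (t=1,i=20, bit18=0)
  nb #...#: next=.  (t=1,i=8, bit17=0)
  nb #....: next=.  (t=4,i=22, bit16=0)
  nb .####: next=.  (t=0,i=8, bit15=0)
  nb .###.: next=.  (t=3,i=16, bit14=0)
  nb .##.#: next=#  (t=0,i=5, bit13=1)
  nb .##..: next=#  (t=0,i=1, bit12=1)
  nb .#.##: next=.  (t=0,i=24, bit11=0)
  nb .#.#.: next=.  (t=2,i=10, bit10=0)
  nb .#..#: next=.  (t=2,i=12, bit9=0)
  nb .#...: next=#  (t=1,i=22, bit8=1)
  nb ..###: next=#  (t=0,i=18, bit7=1)
  nb ..##.: next=.  (t=0,i=4, bit6=0)
  nb ..#.#: next=#  (t=2,i=9, bit5=1)
  nb ..#..: next=.  (t=1,i=21, bit4=0)
  nb ...##: next=#  (t=1,i=9, bit3=1)
  nb ...#.: next=.  (t=3,i=12, bit2=0)
  nb ....#: next=.  (t=4,i=24, bit1=0)
  nb .....: next=#  (t=4,i=23, bit0=1)
  bits 10111010010010000011000110101001 = 3125293481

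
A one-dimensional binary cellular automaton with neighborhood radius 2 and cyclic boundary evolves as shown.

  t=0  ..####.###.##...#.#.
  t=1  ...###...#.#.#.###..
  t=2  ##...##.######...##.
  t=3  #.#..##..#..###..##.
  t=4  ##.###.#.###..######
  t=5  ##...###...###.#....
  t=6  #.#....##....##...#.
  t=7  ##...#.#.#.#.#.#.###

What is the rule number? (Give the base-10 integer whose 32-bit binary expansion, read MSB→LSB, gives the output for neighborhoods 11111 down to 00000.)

  [31] ##### => .  t=2,i=10
  [30] ####. => #  t=0,i=4
  [29] ###.# => #  t=0,i=5
  [28] ###.. => #  t=1,i=5
  [27] ##.## => .  t=0,i=6
  [26] ##.#. => #  t=3,i=19
  [25] ##..# => #  t=3,i=7
  [24] ##... => #  t=0,i=13
  [23] #.### => .  t=0,i=7
  [22] #.##. => #  t=0,i=11
  [21] #.#.# => #  t=1,i=11
  [20] #.#.. => .  t=0,i=18
  [19] #..## => #  t=3,i=4
  [18] #..#. => .  t=3,i=8
  [17] #...# => .  t=0,i=0
  [16] #.... => .  t=1,i=19
  [15] .#### => #  t=0,i=3
  [14] .###. => .  t=0,i=8
  [13] .##.# => #  t=2,i=6
  [12] .##.. => .  t=0,i=12
  [11] .#.## => .  t=1,i=14
  [10] .#.#. => #  t=0,i=17
  [9] .#..# => #  t=3,i=3
  [8] .#... => .  t=0,i=19
  [7] ..### => .  t=0,i=2
  [6] ..##. => #  t=2,i=5
  [5] ..#.# => #  t=0,i=16
  [4] ..#.. => #  t=3,i=9
  [3] ...## => .  t=0,i=1
  [2] ...#. => #  t=0,i=15
  [1] ....# => #  t=1,i=1
  [0] ..... => #  t=1,i=0
  bits 01110111011010001010011001110111 = 2003347063

2003347063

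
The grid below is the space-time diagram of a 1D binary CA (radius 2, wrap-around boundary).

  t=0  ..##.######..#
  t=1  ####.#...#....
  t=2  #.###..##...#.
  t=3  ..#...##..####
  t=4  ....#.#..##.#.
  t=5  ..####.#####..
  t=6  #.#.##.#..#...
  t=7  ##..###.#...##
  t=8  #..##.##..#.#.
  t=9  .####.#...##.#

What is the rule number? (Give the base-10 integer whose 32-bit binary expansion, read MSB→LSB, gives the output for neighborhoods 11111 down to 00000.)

  #####|.  b31=0 t=0,i=7
  ####.|#  b30=1 t=0,i=9
  ###.#|#  b29=1 t=1,i=3
  ###..|.  b28=0 t=0,i=10
  ##.##|.  b27=0 t=0,i=4
  ##.#.|#  b26=1 t=1,i=4
  ##..#|.  b25=0 t=0,i=11
  ##...|.  b24=0 t=2,i=9
  #.###|#  b23=1 t=0,i=5
  #.##.|#  b22=1 t=6,i=4
  #.#.#|.  b21=0 t=2,i=0
  #.#..|.  b20=0 t=1,i=5
  #..##|#  b19=1 t=0,i=1
  #..#.|.  b18=0 t=0,i=12
  #...#|#  b17=1 t=1,i=7
  #....|.  b16=0 t=1,i=11
  .####|.  b15=0 t=0,i=6
  .###.|.  b14=0 t=2,i=3
  .##.#|#  b13=1 t=0,i=3
  .##..|.  b12=0 t=2,i=8
  .#.##|.  b11=0 t=2,i=1
  .#.#.|#  b10=1 t=2,i=13
  .#..#|#  b9=1 t=0,i=0
  .#...|.  b8=0 t=1,i=6
  ..###|#  b7=1 t=1,i=0
  ..##.|#  b6=1 t=0,i=2
  ..#.#|#  b5=1 t=2,i=12
  ..#..|.  b4=0 t=0,i=13
  ...##|.  b3=0 t=1,i=13
  ...#.|#  b2=1 t=1,i=8
  ....#|#  b1=1 t=1,i=12
  .....|.  b0=0 t=4,i=1
  bits 01100100110010100010011011100110 = 1690969830

1690969830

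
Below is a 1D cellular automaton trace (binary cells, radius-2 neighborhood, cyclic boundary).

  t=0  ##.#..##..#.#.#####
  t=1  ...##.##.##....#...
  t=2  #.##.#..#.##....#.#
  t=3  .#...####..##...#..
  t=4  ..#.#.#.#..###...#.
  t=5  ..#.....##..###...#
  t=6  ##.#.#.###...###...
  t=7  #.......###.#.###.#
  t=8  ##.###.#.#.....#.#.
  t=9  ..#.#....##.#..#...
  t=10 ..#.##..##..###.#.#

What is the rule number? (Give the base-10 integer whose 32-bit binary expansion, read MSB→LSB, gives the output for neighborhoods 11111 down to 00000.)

  nb #####: next=.  (t=0,i=16, bit31=0)
  nb ####.: next=.  (t=0,i=0, bit30=0)
  nb ###.#: next=.  (t=0,i=1, bit29=0)
  nb ###..: next=#  (t=3,i=8, bit28=1)
  nb ##.##: next=#  (t=1,i=5, bit27=1)
  nb ##.#.: next=.  (t=0,i=2, bit26=0)
  nb ##..#: next=.  (t=0,i=8, bit25=0)
  nb ##...: next=#  (t=1,i=11, bit24=1)
  nb #.###: next=.  (t=0,i=14, bit23=0)
  nb #.##.: next=.  (t=1,i=6, bit22=0)
  nb #.#.#: next=.  (t=0,i=12, bit21=0)
  nb #.#..: next=#  (t=0,i=3, bit20=1)
  nb #..##: next=.  (t=0,i=5, bit19=0)
  nb #..#.: next=#  (t=0,i=9, bit18=1)
  nb #...#: next=.  (t=3,i=3, bit17=0)
  nb #....: next=.  (t=1,i=12, bit16=0)
  nb .####: next=#  (t=0,i=15, bit15=1)
  nb .###.: next=#  (t=4,i=12, bit14=1)
  nb .##.#: next=.  (t=1,i=4, bit13=0)
  nb .##..: next=#  (t=0,i=7, bit12=1)
  nb .#.##: next=.  (t=0,i=13, bit11=0)
  nb .#.#.: next=.  (t=0,i=11, bit10=0)
  nb .#..#: next=#  (t=0,i=4, bit9=1)
  nb .#...: next=#  (t=1,i=16, bit8=1)
  nb ..###: next=.  (t=3,i=5, bit7=0)
  nb ..##.: next=#  (t=0,i=6, bit6=1)
  nb ..#.#: next=#  (t=0,i=10, bit5=1)
  nb ..#..: next=.  (t=1,i=15, bit4=0)
  nb ...##: next=#  (t=1,i=2, bit3=1)
  nb ...#.: next=.  (t=1,i=14, bit2=0)
  nb ....#: next=.  (t=1,i=1, bit1=0)
  nb .....: next=#  (t=1,i=0, bit0=1)
  bits 00011001000101001101001101101001 = 420795241

420795241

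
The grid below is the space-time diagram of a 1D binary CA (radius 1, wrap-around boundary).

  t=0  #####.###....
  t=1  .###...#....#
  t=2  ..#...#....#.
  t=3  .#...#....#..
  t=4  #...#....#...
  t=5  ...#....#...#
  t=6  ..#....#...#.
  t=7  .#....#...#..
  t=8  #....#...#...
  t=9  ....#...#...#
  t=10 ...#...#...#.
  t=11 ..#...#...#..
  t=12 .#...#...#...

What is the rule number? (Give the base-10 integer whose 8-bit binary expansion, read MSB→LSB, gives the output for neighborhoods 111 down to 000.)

  nb ###: next=#  (t=0,i=1, bit7=1)
  nb ##.: next=.  (t=0,i=4, bit6=0)
  nb #.#: next=.  (t=0,i=5, bit5=0)
  nb #..: next=.  (t=0,i=9, bit4=0)
  nb .##: next=.  (t=0,i=0, bit3=0)
  nb .#.: next=.  (t=1,i=7, bit2=0)
  nb ..#: next=#  (t=0,i=12, bit1=1)
  nb ...: next=.  (t=0,i=10, bit0=0)
  bits 10000010 = 130

130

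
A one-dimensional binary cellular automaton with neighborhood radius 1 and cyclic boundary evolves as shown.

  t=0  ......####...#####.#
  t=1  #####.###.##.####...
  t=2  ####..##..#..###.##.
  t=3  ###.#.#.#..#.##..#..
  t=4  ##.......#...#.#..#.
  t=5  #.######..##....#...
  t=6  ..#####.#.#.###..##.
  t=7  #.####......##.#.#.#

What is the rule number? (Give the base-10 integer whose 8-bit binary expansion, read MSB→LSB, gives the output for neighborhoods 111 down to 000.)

  nb ###: next=#  (t=0,i=7, bit7=1)
  nb ##.: next=.  (t=0,i=9, bit6=0)
  nb #.#: next=.  (t=0,i=18, bit5=0)
  nb #..: next=#  (t=0,i=0, bit4=1)
  nb .##: next=#  (t=0,i=6, bit3=1)
  nb .#.: next=.  (t=0,i=19, bit2=0)
  nb ..#: next=.  (t=0,i=5, bit1=0)
  nb ...: next=#  (t=0,i=1, bit0=1)
  bits 10011001 = 153

153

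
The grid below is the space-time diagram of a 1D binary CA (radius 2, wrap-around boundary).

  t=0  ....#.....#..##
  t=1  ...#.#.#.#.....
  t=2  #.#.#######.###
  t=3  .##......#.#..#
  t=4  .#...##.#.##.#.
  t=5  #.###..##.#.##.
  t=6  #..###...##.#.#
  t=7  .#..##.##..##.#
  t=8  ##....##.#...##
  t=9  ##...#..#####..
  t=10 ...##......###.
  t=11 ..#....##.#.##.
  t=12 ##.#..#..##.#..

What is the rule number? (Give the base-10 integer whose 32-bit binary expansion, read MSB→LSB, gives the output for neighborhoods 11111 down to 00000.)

1584809229

  #####|.  b31=0 t=2,i=6
  ####.|#  b30=1 t=2,i=9
  ###.#|.  b29=0 t=2,i=0
  ###..|#  b28=1 t=5,i=4
  ##.##|#  b27=1 t=2,i=11
  ##.#.|#  b26=1 t=2,i=1
  ##..#|#  b25=1 t=5,i=5
  ##...|.  b24=0 t=0,i=0
  #.###|.  b23=0 t=2,i=4
  #.##.|#  b22=1 t=3,i=1
  #.#.#|#  b21=1 t=1,i=5
  #.#..|#  b20=1 t=1,i=9
  #..##|.  b19=0 t=0,i=12
  #..#.|#  b18=1 t=3,i=13
  #...#|#  b17=1 t=4,i=3
  #....|.  b16=0 t=0,i=1
  .####|.  b15=0 t=2,i=5
  .###.|#  b14=1 t=5,i=3
  .##.#|.  b13=0 t=4,i=6
  .##..|.  b12=0 t=0,i=14
  .#.##|.  b11=0 t=2,i=3
  .#.#.|#  b10=1 t=1,i=4
  .#..#|.  b9=0 t=0,i=11
  .#...|#  b8=1 t=0,i=5
  ..###|.  b7=0 t=6,i=3
  ..##.|.  b6=0 t=0,i=13
  ..#.#|.  b5=0 t=1,i=3
  ..#..|.  b4=0 t=0,i=4
  ...##|#  b3=1 t=4,i=4
  ...#.|#  b2=1 t=0,i=3
  ....#|.  b1=0 t=0,i=2
  .....|#  b0=1 t=0,i=7
  bits 01011110011101100100010100001101 = 1584809229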